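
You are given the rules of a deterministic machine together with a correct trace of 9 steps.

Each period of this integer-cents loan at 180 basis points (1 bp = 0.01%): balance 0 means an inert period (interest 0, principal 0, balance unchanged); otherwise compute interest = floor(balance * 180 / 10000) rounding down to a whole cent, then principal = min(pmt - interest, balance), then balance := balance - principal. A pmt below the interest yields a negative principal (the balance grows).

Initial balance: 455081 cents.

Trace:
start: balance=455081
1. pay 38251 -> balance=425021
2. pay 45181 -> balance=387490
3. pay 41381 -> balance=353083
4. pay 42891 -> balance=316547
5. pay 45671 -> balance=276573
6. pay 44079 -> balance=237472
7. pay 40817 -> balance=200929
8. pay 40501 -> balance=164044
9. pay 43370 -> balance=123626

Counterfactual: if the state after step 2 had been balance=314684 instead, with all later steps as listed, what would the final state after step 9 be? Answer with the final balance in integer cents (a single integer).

41137

state after step 2 := balance=314684
3. pay 41381 -> balance=278967
4. pay 42891 -> balance=241097
5. pay 45671 -> balance=199765
6. pay 44079 -> balance=159281
7. pay 40817 -> balance=121331
8. pay 40501 -> balance=83013
9. pay 43370 -> balance=41137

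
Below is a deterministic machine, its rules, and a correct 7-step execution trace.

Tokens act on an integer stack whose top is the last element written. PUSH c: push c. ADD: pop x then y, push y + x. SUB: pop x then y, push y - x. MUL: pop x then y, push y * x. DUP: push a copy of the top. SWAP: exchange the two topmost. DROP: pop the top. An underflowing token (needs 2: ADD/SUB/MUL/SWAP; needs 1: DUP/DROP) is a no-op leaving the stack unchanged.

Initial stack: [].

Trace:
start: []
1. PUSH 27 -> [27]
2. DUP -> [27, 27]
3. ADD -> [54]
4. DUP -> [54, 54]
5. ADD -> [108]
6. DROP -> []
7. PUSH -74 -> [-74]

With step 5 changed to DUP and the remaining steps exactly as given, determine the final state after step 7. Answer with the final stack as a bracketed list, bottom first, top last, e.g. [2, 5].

[54, 54, -74]

(re-executing from step 5 with the substitution; state before step 5: [54, 54])
5. DUP -> [54, 54, 54]
6. DROP -> [54, 54]
7. PUSH -74 -> [54, 54, -74]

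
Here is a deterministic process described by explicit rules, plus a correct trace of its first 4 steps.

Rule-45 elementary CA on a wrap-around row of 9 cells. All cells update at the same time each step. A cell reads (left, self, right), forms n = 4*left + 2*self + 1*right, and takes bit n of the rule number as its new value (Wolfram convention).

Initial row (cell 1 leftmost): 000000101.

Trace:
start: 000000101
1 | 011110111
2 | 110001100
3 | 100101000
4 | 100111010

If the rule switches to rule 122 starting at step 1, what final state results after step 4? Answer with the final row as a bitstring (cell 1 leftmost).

(re-executing steps 1..4 under rule 122; state before step 1: 000000101)
1 | 100001010
2 | 010010101
3 | 101101010
4 | 011110101

011110101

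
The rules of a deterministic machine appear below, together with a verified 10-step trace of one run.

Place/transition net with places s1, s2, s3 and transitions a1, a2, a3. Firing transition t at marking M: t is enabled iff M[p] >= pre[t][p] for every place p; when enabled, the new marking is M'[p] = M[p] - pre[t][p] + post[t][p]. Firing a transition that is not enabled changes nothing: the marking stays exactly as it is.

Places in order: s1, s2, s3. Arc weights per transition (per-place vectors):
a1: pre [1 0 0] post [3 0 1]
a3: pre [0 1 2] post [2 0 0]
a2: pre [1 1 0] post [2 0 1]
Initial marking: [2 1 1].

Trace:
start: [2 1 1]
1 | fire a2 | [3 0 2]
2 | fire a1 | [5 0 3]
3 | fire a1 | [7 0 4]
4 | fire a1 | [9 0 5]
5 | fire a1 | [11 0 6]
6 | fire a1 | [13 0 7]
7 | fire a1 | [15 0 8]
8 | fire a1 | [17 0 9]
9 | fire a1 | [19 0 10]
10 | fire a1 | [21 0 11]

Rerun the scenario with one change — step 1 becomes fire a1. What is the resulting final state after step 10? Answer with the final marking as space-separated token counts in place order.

22 1 11

(re-executing from step 1 with the substitution; state before step 1: [2 1 1])
1 | fire a1 | [4 1 2]
2 | fire a1 | [6 1 3]
3 | fire a1 | [8 1 4]
4 | fire a1 | [10 1 5]
5 | fire a1 | [12 1 6]
6 | fire a1 | [14 1 7]
7 | fire a1 | [16 1 8]
8 | fire a1 | [18 1 9]
9 | fire a1 | [20 1 10]
10 | fire a1 | [22 1 11]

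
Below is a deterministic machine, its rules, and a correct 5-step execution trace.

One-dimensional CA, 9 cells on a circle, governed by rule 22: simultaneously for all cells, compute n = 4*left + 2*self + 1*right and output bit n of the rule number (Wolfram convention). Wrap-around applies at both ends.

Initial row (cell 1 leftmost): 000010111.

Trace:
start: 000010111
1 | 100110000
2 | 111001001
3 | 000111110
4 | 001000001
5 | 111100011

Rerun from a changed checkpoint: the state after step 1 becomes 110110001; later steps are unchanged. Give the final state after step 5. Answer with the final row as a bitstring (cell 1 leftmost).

state after step 1 := 110110001
2 | 000001010
3 | 000011011
4 | 100100000
5 | 111110001

111110001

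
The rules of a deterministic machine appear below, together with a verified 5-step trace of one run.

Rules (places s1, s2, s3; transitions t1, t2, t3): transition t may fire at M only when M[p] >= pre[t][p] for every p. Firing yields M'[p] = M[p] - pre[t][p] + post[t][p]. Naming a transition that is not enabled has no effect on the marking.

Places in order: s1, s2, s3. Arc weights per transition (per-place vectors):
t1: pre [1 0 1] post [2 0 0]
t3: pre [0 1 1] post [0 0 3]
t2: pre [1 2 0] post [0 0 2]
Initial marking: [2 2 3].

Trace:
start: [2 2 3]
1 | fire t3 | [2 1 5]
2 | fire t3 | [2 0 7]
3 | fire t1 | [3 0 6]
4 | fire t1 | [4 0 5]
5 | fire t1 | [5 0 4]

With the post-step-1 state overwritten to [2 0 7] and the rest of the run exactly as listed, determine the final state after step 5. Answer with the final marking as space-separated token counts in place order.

5 0 4

state after step 1 := [2 0 7]
2 | fire t3 | [2 0 7]
3 | fire t1 | [3 0 6]
4 | fire t1 | [4 0 5]
5 | fire t1 | [5 0 4]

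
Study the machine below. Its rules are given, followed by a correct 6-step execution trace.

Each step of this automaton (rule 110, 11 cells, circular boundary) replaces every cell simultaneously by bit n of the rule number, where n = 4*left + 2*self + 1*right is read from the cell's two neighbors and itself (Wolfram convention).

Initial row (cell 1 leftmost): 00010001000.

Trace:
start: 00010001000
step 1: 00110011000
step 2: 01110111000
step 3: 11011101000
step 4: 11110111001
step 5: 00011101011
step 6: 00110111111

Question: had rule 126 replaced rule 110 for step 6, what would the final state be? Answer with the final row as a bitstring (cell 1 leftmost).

(re-executing step 6 under rule 126; state before step 6: 00011101011)
step 6: 10110111111

10110111111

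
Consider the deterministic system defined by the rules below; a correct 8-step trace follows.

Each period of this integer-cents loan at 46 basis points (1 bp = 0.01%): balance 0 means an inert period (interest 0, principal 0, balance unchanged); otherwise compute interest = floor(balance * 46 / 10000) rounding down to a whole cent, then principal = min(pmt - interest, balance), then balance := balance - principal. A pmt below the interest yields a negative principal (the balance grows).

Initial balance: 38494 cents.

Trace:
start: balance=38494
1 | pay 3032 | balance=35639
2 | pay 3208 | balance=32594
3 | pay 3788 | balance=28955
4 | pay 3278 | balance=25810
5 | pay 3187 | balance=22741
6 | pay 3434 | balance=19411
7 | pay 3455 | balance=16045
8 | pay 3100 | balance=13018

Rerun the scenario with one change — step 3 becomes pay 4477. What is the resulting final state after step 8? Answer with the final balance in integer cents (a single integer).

(re-executing from step 3 with the substitution; state before step 3: balance=32594)
3 | pay 4477 | balance=28266
4 | pay 3278 | balance=25118
5 | pay 3187 | balance=22046
6 | pay 3434 | balance=18713
7 | pay 3455 | balance=15344
8 | pay 3100 | balance=12314

12314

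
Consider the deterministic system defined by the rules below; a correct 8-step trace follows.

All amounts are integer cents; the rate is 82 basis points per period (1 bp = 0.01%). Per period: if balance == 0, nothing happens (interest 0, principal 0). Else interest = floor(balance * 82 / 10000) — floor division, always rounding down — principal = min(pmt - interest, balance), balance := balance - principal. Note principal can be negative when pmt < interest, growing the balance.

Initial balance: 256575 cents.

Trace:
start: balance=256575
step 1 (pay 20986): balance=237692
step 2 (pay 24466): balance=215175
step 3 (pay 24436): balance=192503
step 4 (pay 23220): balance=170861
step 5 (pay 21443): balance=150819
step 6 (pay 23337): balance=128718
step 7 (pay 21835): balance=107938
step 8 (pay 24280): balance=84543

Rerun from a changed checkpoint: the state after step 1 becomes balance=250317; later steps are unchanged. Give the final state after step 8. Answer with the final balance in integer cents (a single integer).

state after step 1 := balance=250317
step 2 (pay 24466): balance=227903
step 3 (pay 24436): balance=205335
step 4 (pay 23220): balance=183798
step 5 (pay 21443): balance=163862
step 6 (pay 23337): balance=141868
step 7 (pay 21835): balance=121196
step 8 (pay 24280): balance=97909

97909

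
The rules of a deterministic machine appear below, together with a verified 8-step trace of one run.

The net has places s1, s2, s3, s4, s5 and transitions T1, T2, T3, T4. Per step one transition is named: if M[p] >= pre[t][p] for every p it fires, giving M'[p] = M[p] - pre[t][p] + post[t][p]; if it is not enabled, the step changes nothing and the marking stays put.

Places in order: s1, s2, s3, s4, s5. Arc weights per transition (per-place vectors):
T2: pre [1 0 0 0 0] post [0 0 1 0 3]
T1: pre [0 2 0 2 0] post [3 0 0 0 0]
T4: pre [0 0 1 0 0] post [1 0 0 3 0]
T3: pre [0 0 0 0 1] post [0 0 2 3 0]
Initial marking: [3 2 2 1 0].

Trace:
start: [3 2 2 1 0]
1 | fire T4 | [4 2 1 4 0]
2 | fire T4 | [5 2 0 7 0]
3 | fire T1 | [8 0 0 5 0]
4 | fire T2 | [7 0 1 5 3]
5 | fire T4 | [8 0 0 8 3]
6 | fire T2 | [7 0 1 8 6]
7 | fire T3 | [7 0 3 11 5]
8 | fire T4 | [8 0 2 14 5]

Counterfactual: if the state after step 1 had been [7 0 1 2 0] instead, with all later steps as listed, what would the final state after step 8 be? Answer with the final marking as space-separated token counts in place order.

8 0 2 14 5

state after step 1 := [7 0 1 2 0]
2 | fire T4 | [8 0 0 5 0]
3 | fire T1 | [8 0 0 5 0]
4 | fire T2 | [7 0 1 5 3]
5 | fire T4 | [8 0 0 8 3]
6 | fire T2 | [7 0 1 8 6]
7 | fire T3 | [7 0 3 11 5]
8 | fire T4 | [8 0 2 14 5]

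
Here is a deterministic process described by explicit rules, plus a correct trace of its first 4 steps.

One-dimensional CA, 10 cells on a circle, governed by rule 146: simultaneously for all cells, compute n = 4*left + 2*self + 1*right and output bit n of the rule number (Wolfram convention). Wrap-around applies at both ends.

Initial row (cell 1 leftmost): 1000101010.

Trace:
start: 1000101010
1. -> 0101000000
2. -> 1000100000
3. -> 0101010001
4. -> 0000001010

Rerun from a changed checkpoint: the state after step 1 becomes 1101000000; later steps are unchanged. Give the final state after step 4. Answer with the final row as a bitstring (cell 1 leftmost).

0110001100

state after step 1 := 1101000000
2. -> 0000100001
3. -> 1001010010
4. -> 0110001100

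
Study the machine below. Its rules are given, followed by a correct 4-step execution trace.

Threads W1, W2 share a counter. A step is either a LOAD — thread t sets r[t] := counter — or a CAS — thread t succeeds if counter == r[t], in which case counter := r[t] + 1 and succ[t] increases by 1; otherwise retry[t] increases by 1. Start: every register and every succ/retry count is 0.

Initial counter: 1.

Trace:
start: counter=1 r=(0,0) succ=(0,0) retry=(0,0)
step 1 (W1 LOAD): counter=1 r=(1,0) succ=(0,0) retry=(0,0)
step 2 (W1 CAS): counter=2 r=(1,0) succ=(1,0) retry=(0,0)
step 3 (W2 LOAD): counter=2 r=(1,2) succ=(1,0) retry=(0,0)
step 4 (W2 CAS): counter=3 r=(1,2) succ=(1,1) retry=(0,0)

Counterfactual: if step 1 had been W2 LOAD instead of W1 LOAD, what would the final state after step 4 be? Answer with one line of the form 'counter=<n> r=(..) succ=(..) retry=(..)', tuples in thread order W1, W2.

counter=2 r=(0,1) succ=(0,1) retry=(1,0)

(re-executing from step 1 with the substitution; state before step 1: counter=1 r=(0,0) succ=(0,0) retry=(0,0))
step 1 (W2 LOAD): counter=1 r=(0,1) succ=(0,0) retry=(0,0)
step 2 (W1 CAS): counter=1 r=(0,1) succ=(0,0) retry=(1,0)
step 3 (W2 LOAD): counter=1 r=(0,1) succ=(0,0) retry=(1,0)
step 4 (W2 CAS): counter=2 r=(0,1) succ=(0,1) retry=(1,0)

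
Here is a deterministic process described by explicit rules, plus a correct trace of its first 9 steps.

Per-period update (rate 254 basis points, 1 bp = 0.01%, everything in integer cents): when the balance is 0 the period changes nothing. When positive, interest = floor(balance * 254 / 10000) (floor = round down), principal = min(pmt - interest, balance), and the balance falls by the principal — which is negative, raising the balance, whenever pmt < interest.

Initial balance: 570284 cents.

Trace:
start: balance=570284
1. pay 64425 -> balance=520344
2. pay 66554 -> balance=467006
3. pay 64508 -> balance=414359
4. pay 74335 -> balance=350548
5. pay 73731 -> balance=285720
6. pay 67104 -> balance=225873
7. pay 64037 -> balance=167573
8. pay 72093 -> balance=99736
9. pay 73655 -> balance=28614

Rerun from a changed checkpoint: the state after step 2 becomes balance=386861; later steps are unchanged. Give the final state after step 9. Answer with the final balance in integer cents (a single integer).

state after step 2 := balance=386861
3. pay 64508 -> balance=332179
4. pay 74335 -> balance=266281
5. pay 73731 -> balance=199313
6. pay 67104 -> balance=137271
7. pay 64037 -> balance=76720
8. pay 72093 -> balance=6575
9. pay 73655 -> balance=0

0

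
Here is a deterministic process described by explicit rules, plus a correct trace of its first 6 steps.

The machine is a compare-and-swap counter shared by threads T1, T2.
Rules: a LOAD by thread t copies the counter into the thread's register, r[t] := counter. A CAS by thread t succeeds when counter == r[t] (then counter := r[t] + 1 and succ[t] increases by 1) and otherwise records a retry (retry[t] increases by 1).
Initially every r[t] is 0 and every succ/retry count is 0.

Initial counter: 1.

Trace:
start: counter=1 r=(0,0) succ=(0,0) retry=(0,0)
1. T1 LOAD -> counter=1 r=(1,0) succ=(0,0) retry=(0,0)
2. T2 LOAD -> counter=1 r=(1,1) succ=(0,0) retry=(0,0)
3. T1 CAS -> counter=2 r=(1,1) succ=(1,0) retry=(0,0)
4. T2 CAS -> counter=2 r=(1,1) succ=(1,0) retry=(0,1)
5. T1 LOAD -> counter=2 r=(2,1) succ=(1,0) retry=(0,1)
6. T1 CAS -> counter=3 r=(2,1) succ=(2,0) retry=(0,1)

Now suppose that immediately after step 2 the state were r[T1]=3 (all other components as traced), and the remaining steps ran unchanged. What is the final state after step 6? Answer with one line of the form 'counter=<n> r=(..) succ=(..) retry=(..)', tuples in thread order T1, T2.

state after step 2 := counter=1 r=(3,1) succ=(0,0) retry=(0,0)
3. T1 CAS -> counter=1 r=(3,1) succ=(0,0) retry=(1,0)
4. T2 CAS -> counter=2 r=(3,1) succ=(0,1) retry=(1,0)
5. T1 LOAD -> counter=2 r=(2,1) succ=(0,1) retry=(1,0)
6. T1 CAS -> counter=3 r=(2,1) succ=(1,1) retry=(1,0)

counter=3 r=(2,1) succ=(1,1) retry=(1,0)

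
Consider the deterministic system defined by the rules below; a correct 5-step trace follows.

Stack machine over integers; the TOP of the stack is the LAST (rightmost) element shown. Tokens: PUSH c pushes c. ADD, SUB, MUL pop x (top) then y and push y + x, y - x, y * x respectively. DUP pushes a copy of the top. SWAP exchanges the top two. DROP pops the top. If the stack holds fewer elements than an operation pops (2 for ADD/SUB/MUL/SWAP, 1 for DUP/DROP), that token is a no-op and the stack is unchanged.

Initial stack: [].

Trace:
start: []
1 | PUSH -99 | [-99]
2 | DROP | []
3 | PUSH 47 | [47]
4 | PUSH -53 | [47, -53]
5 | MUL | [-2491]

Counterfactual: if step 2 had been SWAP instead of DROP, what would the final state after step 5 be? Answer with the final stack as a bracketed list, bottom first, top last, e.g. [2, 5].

(re-executing from step 2 with the substitution; state before step 2: [-99])
2 | SWAP | [-99]
3 | PUSH 47 | [-99, 47]
4 | PUSH -53 | [-99, 47, -53]
5 | MUL | [-99, -2491]

[-99, -2491]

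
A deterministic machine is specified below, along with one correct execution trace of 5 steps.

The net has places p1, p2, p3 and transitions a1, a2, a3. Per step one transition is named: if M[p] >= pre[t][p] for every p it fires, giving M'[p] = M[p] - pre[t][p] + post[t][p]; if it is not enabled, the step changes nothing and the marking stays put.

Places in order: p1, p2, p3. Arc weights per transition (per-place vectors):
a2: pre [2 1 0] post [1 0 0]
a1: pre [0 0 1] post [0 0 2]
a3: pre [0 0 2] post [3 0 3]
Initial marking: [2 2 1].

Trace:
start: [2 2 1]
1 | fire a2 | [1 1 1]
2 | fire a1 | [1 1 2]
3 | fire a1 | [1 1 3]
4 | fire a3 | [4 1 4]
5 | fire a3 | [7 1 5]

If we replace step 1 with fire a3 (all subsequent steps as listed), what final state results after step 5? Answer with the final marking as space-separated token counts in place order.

8 2 5

(re-executing from step 1 with the substitution; state before step 1: [2 2 1])
1 | fire a3 | [2 2 1]
2 | fire a1 | [2 2 2]
3 | fire a1 | [2 2 3]
4 | fire a3 | [5 2 4]
5 | fire a3 | [8 2 5]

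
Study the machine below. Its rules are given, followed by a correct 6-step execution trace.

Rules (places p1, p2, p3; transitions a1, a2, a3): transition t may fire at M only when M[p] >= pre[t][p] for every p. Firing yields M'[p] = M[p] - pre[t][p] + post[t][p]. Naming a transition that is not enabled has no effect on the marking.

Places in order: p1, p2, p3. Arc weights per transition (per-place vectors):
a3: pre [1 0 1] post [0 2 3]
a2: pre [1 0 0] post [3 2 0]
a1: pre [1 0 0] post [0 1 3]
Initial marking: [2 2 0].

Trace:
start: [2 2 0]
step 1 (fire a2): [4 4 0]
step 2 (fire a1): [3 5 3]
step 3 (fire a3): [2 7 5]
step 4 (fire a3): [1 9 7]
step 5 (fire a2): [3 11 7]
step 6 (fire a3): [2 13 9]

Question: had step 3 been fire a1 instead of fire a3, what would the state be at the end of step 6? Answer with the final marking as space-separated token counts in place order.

2 12 10

(re-executing from step 3 with the substitution; state before step 3: [3 5 3])
step 3 (fire a1): [2 6 6]
step 4 (fire a3): [1 8 8]
step 5 (fire a2): [3 10 8]
step 6 (fire a3): [2 12 10]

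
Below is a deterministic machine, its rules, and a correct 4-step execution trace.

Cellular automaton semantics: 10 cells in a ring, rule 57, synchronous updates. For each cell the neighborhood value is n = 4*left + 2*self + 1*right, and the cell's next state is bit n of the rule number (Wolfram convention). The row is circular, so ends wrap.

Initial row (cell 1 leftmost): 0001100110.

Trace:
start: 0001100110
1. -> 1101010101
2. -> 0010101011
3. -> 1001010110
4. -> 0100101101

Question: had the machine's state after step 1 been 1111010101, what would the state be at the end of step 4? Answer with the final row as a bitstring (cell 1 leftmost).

state after step 1 := 1111010101
2. -> 0000101011
3. -> 1110010110
4. -> 1001001101

1001001101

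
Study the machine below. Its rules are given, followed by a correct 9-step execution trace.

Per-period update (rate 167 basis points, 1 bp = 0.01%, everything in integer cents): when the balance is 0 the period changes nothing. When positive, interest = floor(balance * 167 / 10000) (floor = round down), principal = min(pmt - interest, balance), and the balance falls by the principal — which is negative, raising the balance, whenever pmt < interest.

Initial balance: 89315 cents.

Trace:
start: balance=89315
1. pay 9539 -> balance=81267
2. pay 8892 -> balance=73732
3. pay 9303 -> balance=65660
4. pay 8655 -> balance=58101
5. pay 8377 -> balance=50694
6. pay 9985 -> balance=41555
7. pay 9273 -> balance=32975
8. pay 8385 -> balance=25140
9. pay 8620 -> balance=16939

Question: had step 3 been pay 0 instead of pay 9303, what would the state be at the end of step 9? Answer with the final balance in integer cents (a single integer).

(re-executing from step 3 with the substitution; state before step 3: balance=73732)
3. pay 0 -> balance=74963
4. pay 8655 -> balance=67559
5. pay 8377 -> balance=60310
6. pay 9985 -> balance=51332
7. pay 9273 -> balance=42916
8. pay 8385 -> balance=35247
9. pay 8620 -> balance=27215

27215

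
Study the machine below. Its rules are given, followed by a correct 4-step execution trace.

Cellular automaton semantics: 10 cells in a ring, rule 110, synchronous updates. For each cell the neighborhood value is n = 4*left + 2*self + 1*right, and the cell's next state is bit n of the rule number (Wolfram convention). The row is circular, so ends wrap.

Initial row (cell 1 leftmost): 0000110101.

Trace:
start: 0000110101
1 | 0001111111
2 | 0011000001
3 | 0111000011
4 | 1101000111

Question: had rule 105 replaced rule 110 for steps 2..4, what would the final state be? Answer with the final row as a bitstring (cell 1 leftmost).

0100010100

(re-executing steps 2..4 under rule 105; state before step 2: 0001111111)
2 | 0101000001
3 | 1010011100
4 | 0100010100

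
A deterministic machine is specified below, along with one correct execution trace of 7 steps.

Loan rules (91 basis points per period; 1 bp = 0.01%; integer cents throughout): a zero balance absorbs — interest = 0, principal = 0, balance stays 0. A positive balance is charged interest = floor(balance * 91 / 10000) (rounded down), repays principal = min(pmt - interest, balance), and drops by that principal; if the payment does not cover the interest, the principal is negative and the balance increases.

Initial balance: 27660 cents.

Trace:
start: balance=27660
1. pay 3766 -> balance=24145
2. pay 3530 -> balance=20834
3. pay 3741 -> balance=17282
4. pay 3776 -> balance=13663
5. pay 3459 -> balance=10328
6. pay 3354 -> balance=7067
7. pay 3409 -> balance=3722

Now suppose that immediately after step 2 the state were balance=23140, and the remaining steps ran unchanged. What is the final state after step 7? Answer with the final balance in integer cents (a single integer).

state after step 2 := balance=23140
3. pay 3741 -> balance=19609
4. pay 3776 -> balance=16011
5. pay 3459 -> balance=12697
6. pay 3354 -> balance=9458
7. pay 3409 -> balance=6135

6135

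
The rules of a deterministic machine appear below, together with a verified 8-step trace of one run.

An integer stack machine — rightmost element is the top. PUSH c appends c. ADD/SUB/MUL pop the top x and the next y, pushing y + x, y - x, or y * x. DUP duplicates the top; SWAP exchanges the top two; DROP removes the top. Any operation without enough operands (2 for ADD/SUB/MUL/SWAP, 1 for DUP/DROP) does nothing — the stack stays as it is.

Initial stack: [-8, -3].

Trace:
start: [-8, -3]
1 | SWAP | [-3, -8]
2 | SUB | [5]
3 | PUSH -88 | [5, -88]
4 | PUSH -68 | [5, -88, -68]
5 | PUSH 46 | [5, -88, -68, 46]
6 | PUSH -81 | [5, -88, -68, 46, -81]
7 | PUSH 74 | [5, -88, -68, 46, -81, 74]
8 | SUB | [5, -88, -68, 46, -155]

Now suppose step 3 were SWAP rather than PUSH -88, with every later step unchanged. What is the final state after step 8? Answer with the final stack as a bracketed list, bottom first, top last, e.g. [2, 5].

[5, -68, 46, -155]

(re-executing from step 3 with the substitution; state before step 3: [5])
3 | SWAP | [5]
4 | PUSH -68 | [5, -68]
5 | PUSH 46 | [5, -68, 46]
6 | PUSH -81 | [5, -68, 46, -81]
7 | PUSH 74 | [5, -68, 46, -81, 74]
8 | SUB | [5, -68, 46, -155]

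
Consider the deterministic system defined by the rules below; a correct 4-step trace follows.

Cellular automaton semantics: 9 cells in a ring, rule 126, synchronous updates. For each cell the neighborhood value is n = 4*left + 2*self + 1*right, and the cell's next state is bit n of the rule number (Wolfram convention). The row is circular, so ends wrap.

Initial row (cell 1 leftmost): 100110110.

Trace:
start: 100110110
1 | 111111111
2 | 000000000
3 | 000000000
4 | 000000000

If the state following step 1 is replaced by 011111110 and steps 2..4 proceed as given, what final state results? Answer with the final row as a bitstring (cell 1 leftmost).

111101111

state after step 1 := 011111110
2 | 110000011
3 | 011000110
4 | 111101111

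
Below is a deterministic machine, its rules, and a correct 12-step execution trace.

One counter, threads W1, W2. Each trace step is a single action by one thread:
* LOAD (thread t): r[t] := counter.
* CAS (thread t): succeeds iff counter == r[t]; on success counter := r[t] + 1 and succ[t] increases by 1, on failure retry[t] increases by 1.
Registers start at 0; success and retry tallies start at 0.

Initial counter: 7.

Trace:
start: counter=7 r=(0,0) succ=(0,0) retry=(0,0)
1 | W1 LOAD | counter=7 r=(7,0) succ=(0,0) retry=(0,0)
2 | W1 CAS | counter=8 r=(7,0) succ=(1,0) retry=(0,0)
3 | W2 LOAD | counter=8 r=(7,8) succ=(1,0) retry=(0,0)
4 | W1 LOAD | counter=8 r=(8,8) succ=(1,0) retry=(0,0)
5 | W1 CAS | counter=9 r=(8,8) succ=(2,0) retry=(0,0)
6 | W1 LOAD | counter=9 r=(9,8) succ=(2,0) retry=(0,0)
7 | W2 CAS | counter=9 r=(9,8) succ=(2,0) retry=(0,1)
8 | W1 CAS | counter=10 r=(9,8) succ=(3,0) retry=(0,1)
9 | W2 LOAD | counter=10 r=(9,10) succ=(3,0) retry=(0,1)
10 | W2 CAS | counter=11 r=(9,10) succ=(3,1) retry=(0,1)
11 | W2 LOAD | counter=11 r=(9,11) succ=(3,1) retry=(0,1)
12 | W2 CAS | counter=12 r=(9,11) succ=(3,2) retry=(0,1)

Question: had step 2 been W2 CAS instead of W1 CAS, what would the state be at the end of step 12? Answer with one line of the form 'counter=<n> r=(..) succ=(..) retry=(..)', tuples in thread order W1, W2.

counter=11 r=(8,10) succ=(2,2) retry=(0,2)

(re-executing from step 2 with the substitution; state before step 2: counter=7 r=(7,0) succ=(0,0) retry=(0,0))
2 | W2 CAS | counter=7 r=(7,0) succ=(0,0) retry=(0,1)
3 | W2 LOAD | counter=7 r=(7,7) succ=(0,0) retry=(0,1)
4 | W1 LOAD | counter=7 r=(7,7) succ=(0,0) retry=(0,1)
5 | W1 CAS | counter=8 r=(7,7) succ=(1,0) retry=(0,1)
6 | W1 LOAD | counter=8 r=(8,7) succ=(1,0) retry=(0,1)
7 | W2 CAS | counter=8 r=(8,7) succ=(1,0) retry=(0,2)
8 | W1 CAS | counter=9 r=(8,7) succ=(2,0) retry=(0,2)
9 | W2 LOAD | counter=9 r=(8,9) succ=(2,0) retry=(0,2)
10 | W2 CAS | counter=10 r=(8,9) succ=(2,1) retry=(0,2)
11 | W2 LOAD | counter=10 r=(8,10) succ=(2,1) retry=(0,2)
12 | W2 CAS | counter=11 r=(8,10) succ=(2,2) retry=(0,2)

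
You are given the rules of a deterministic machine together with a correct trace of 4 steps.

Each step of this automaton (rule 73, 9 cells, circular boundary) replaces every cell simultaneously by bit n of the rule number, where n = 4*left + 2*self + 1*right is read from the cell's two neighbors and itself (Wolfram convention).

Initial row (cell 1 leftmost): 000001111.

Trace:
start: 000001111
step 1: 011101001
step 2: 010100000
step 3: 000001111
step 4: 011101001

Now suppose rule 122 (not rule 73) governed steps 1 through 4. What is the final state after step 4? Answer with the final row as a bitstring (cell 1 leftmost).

110110000

(re-executing steps 1..4 under rule 122; state before step 1: 000001111)
step 1: 100011001
step 2: 110111111
step 3: 011100000
step 4: 110110000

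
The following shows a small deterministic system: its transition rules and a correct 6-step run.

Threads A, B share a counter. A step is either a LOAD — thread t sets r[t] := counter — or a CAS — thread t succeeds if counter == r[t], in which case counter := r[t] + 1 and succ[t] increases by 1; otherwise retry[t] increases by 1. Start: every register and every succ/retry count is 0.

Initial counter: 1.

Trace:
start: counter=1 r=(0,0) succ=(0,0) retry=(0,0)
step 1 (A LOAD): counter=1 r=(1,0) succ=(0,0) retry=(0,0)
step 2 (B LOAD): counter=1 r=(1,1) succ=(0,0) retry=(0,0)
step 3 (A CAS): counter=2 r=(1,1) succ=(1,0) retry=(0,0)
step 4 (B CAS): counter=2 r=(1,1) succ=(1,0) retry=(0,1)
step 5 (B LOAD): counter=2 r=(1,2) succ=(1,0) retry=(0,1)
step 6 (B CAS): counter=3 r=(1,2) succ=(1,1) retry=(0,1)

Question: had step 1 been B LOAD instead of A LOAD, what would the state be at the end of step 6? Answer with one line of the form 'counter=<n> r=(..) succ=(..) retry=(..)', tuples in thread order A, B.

(re-executing from step 1 with the substitution; state before step 1: counter=1 r=(0,0) succ=(0,0) retry=(0,0))
step 1 (B LOAD): counter=1 r=(0,1) succ=(0,0) retry=(0,0)
step 2 (B LOAD): counter=1 r=(0,1) succ=(0,0) retry=(0,0)
step 3 (A CAS): counter=1 r=(0,1) succ=(0,0) retry=(1,0)
step 4 (B CAS): counter=2 r=(0,1) succ=(0,1) retry=(1,0)
step 5 (B LOAD): counter=2 r=(0,2) succ=(0,1) retry=(1,0)
step 6 (B CAS): counter=3 r=(0,2) succ=(0,2) retry=(1,0)

counter=3 r=(0,2) succ=(0,2) retry=(1,0)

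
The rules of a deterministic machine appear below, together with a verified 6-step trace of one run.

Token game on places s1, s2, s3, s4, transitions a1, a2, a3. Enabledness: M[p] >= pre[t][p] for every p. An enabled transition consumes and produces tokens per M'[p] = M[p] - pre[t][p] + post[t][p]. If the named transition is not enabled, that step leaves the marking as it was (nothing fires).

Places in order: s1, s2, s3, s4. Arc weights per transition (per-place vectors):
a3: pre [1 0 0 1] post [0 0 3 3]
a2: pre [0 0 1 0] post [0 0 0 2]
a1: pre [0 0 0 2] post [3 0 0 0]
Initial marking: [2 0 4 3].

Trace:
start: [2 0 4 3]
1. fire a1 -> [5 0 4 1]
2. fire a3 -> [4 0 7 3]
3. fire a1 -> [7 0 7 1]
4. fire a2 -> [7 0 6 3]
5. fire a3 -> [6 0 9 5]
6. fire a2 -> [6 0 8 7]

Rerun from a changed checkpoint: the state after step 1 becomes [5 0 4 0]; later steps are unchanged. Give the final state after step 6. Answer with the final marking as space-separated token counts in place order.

4 0 5 6

state after step 1 := [5 0 4 0]
2. fire a3 -> [5 0 4 0]
3. fire a1 -> [5 0 4 0]
4. fire a2 -> [5 0 3 2]
5. fire a3 -> [4 0 6 4]
6. fire a2 -> [4 0 5 6]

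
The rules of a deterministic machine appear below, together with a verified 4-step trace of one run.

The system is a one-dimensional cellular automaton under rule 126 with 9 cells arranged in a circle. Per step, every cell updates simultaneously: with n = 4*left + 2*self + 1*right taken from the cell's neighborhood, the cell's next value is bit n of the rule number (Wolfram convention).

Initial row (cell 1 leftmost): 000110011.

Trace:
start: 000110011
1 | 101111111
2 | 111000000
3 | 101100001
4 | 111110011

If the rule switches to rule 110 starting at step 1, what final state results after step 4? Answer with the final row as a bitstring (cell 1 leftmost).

(re-executing steps 1..4 under rule 110; state before step 1: 000110011)
1 | 001110111
2 | 011011101
3 | 111110111
4 | 000011100

000011100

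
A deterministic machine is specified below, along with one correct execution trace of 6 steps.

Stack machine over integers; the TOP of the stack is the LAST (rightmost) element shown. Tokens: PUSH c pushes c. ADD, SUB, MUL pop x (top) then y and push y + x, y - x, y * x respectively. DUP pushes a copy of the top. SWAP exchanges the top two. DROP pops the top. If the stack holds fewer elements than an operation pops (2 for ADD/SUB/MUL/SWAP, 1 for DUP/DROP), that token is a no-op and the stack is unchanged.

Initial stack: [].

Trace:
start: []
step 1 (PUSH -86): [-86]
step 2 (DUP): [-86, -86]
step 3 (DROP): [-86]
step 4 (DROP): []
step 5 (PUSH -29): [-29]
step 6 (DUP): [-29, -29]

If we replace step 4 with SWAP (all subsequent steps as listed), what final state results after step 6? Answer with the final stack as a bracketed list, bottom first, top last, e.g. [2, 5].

(re-executing from step 4 with the substitution; state before step 4: [-86])
step 4 (SWAP): [-86]
step 5 (PUSH -29): [-86, -29]
step 6 (DUP): [-86, -29, -29]

[-86, -29, -29]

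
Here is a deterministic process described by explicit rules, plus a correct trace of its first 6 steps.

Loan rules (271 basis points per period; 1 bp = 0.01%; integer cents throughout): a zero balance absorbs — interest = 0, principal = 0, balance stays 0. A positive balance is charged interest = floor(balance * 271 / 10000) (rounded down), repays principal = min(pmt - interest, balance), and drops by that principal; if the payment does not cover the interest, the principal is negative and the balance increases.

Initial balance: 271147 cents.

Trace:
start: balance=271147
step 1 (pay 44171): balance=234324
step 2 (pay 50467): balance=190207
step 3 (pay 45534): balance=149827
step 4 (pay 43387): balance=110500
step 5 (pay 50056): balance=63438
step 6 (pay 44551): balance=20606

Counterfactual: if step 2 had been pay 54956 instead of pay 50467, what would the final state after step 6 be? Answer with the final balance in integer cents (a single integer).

(re-executing from step 2 with the substitution; state before step 2: balance=234324)
step 2 (pay 54956): balance=185718
step 3 (pay 45534): balance=145216
step 4 (pay 43387): balance=105764
step 5 (pay 50056): balance=58574
step 6 (pay 44551): balance=15610

15610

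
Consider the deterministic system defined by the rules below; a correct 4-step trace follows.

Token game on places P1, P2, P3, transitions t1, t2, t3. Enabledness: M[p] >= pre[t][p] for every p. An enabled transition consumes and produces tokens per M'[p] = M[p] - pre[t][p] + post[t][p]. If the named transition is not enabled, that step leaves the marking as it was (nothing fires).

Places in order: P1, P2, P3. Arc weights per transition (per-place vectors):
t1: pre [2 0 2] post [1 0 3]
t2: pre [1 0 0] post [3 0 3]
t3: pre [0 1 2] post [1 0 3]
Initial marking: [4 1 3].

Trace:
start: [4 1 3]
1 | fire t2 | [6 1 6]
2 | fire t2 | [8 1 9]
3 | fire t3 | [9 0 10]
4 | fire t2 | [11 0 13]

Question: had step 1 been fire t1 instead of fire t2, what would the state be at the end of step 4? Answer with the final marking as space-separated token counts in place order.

8 0 11

(re-executing from step 1 with the substitution; state before step 1: [4 1 3])
1 | fire t1 | [3 1 4]
2 | fire t2 | [5 1 7]
3 | fire t3 | [6 0 8]
4 | fire t2 | [8 0 11]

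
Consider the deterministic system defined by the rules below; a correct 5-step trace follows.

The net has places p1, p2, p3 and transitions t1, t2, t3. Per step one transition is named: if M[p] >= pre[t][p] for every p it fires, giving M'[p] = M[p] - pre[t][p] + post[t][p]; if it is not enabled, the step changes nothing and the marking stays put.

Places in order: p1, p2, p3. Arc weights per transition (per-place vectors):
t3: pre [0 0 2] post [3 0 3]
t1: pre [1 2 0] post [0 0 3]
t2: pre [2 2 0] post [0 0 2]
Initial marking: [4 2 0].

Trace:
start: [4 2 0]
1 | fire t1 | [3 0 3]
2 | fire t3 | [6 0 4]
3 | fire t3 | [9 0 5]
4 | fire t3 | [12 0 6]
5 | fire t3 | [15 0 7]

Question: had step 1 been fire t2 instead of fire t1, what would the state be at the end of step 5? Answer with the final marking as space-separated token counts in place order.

14 0 6

(re-executing from step 1 with the substitution; state before step 1: [4 2 0])
1 | fire t2 | [2 0 2]
2 | fire t3 | [5 0 3]
3 | fire t3 | [8 0 4]
4 | fire t3 | [11 0 5]
5 | fire t3 | [14 0 6]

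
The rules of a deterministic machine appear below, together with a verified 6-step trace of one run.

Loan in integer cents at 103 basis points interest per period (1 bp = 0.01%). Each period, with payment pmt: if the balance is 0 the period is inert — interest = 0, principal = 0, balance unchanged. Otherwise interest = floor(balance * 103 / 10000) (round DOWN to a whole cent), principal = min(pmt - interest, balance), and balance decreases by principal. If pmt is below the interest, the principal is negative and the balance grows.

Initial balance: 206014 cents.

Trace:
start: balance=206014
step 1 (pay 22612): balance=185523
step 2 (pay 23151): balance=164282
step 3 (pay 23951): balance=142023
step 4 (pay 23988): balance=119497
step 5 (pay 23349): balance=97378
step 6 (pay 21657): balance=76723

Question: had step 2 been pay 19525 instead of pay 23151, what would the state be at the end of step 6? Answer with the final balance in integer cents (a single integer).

(re-executing from step 2 with the substitution; state before step 2: balance=185523)
step 2 (pay 19525): balance=167908
step 3 (pay 23951): balance=145686
step 4 (pay 23988): balance=123198
step 5 (pay 23349): balance=101117
step 6 (pay 21657): balance=80501

80501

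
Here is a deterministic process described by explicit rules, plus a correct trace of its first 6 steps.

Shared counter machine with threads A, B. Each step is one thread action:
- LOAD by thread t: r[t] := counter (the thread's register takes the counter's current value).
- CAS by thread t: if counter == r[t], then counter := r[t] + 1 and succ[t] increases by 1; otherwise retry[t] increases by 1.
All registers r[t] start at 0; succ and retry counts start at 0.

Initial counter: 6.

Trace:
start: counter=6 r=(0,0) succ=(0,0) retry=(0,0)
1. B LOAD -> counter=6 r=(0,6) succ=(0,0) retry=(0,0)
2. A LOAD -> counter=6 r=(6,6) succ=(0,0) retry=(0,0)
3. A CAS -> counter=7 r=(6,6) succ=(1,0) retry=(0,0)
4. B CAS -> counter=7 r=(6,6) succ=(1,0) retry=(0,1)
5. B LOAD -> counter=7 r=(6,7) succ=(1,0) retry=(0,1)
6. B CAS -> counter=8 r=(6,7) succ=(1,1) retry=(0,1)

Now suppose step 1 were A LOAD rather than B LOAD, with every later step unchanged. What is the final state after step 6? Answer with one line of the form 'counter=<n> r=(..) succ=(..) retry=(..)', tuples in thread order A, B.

counter=8 r=(6,7) succ=(1,1) retry=(0,1)

(re-executing from step 1 with the substitution; state before step 1: counter=6 r=(0,0) succ=(0,0) retry=(0,0))
1. A LOAD -> counter=6 r=(6,0) succ=(0,0) retry=(0,0)
2. A LOAD -> counter=6 r=(6,0) succ=(0,0) retry=(0,0)
3. A CAS -> counter=7 r=(6,0) succ=(1,0) retry=(0,0)
4. B CAS -> counter=7 r=(6,0) succ=(1,0) retry=(0,1)
5. B LOAD -> counter=7 r=(6,7) succ=(1,0) retry=(0,1)
6. B CAS -> counter=8 r=(6,7) succ=(1,1) retry=(0,1)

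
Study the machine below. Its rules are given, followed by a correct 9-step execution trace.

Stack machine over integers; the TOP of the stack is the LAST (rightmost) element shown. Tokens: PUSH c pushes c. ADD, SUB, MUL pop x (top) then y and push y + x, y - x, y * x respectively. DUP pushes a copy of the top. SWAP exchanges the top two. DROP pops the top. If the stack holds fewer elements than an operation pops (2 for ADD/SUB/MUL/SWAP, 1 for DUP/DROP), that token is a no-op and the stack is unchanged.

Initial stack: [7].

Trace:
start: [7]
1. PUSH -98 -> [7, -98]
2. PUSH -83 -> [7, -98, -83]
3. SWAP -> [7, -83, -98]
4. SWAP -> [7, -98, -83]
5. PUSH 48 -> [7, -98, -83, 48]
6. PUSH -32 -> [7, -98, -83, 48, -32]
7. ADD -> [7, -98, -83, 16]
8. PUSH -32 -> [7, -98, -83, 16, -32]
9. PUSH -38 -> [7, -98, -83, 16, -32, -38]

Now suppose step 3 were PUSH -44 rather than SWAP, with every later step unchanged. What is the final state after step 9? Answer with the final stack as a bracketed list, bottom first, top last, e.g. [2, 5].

[7, -98, -44, -83, 16, -32, -38]

(re-executing from step 3 with the substitution; state before step 3: [7, -98, -83])
3. PUSH -44 -> [7, -98, -83, -44]
4. SWAP -> [7, -98, -44, -83]
5. PUSH 48 -> [7, -98, -44, -83, 48]
6. PUSH -32 -> [7, -98, -44, -83, 48, -32]
7. ADD -> [7, -98, -44, -83, 16]
8. PUSH -32 -> [7, -98, -44, -83, 16, -32]
9. PUSH -38 -> [7, -98, -44, -83, 16, -32, -38]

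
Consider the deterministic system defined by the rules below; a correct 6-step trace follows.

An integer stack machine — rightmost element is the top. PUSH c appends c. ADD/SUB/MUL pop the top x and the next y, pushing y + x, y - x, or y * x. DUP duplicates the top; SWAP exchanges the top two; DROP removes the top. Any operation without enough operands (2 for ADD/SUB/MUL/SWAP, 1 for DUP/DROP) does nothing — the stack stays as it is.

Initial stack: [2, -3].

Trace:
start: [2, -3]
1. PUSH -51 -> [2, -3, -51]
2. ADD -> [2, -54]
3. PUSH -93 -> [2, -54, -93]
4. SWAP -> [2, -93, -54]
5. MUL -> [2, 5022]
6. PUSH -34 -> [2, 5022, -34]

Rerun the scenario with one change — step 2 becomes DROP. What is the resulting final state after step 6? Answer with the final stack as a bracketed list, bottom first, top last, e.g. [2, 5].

[2, 279, -34]

(re-executing from step 2 with the substitution; state before step 2: [2, -3, -51])
2. DROP -> [2, -3]
3. PUSH -93 -> [2, -3, -93]
4. SWAP -> [2, -93, -3]
5. MUL -> [2, 279]
6. PUSH -34 -> [2, 279, -34]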